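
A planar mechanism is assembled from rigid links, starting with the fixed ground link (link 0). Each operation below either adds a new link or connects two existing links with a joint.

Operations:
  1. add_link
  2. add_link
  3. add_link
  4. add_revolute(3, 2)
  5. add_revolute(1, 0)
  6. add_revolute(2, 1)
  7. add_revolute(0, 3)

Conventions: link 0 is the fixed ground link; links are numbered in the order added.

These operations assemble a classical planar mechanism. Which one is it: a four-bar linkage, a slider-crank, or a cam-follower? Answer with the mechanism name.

links: 4 (incl. ground); joints: 4 revolute, 0 prismatic, 0 higher (cam) pair, forming one closed loop
4 links in a single 4R loop → four-bar linkage

four-bar linkage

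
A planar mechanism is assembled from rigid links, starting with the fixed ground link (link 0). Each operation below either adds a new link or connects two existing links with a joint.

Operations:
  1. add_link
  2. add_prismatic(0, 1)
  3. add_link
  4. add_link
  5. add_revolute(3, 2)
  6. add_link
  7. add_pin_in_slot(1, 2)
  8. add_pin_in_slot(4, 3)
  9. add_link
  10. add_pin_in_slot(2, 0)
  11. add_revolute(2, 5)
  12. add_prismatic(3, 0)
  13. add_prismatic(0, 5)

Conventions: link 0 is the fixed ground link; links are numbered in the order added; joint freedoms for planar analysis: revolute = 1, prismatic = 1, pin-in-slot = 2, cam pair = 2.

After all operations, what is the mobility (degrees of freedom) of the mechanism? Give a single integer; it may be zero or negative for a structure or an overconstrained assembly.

(L,J1,J2)=(1,0,0); link0 fixed
link1: (2,0,0)
P 0-1 [J1]: (2,1,0)
link2: (3,1,0)
link3: (4,1,0)
R 3-2 [J1]: (4,2,0)
link4: (5,2,0)
PS 1-2 [J2]: (5,2,1)
PS 4-3 [J2]: (5,2,2)
link5: (6,2,2)
PS 2-0 [J2]: (6,2,3)
R 2-5 [J1]: (6,3,3)
P 3-0 [J1]: (6,4,3)
P 0-5 [J1]: (6,5,3)
Grübler: 3·5 − 2·5 − 3 = 2

M = 2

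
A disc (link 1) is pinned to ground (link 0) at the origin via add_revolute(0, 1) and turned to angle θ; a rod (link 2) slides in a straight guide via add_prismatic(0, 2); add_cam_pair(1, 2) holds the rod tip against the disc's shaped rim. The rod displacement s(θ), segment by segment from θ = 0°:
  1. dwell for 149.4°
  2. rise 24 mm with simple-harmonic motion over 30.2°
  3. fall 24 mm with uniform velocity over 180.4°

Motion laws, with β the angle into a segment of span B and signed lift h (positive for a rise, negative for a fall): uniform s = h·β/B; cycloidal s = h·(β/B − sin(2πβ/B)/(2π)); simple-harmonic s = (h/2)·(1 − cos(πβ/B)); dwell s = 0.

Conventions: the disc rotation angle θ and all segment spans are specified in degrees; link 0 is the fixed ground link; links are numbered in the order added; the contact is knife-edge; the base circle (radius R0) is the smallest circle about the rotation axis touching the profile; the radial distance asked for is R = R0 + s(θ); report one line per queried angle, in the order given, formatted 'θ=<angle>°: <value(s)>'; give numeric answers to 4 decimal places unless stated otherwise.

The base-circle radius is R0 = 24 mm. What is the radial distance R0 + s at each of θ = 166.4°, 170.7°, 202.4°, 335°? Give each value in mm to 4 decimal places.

segment 1 (0° to 149.4°, dwell): s unchanged at 0.0000
θ = 166.4° falls in segment 2 (149.4° to 179.6°, simple-harmonic, h = 24): β = 166.4 − 149.4 = 17°, B = 30.2°; Δs = 24/2·(1 − cos(π·0.5629)) = 14.3564; s = 0.0000 + 14.3564 = 14.3564
θ = 170.7° falls in segment 2 (149.4° to 179.6°, simple-harmonic, h = 24): β = 170.7 − 149.4 = 21.3°, B = 30.2°; Δs = 24/2·(1 − cos(π·0.7053)) = 19.2140; s = 0.0000 + 19.2140 = 19.2140
segment 2 (149.4° to 179.6°, simple-harmonic, h = 24) is passed completely: s = 0.0000 + (24) = 24.0000
θ = 202.4° falls in segment 3 (179.6° to 360°, uniform, h = -24): β = 202.4 − 179.6 = 22.8°, B = 180.4°; Δs = -24·22.8/180.4 = -3.0333; s = 24.0000 − 3.0333 = 20.9667
θ = 335° falls in segment 3 (179.6° to 360°, uniform, h = -24): β = 335 − 179.6 = 155.4°, B = 180.4°; Δs = -24·155.4/180.4 = -20.6741; s = 24.0000 − 20.6741 = 3.3259
θ=166.4°: R = R0 + s = 24 + 14.3564 = 38.3564
θ=170.7°: R = R0 + s = 24 + 19.2140 = 43.2140
θ=202.4°: R = R0 + s = 24 + 20.9667 = 44.9667
θ=335°: R = R0 + s = 24 + 3.3259 = 27.3259

θ=166.4°: 38.3564
θ=170.7°: 43.2140
θ=202.4°: 44.9667
θ=335°: 27.3259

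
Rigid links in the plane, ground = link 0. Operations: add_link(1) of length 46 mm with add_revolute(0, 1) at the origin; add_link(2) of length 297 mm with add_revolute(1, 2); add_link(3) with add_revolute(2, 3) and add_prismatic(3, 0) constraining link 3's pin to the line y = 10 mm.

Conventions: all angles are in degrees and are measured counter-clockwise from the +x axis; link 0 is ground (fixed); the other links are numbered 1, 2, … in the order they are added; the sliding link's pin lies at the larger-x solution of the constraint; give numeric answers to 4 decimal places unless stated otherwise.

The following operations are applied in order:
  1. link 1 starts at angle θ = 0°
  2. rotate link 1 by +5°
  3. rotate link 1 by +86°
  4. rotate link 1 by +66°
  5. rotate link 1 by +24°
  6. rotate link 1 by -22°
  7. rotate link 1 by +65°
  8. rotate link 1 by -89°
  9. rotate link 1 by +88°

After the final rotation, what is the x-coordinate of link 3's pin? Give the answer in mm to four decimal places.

geometry: r = 46 mm, L = 297 mm, e = 10 mm; θ starts at 0°
rotate link 1 by +5°: θ ← 0° +5° = 5°
rotate link 1 by +86°: θ ← 5° +86° = 91°
rotate link 1 by +66°: θ ← 91° +66° = 157°
rotate link 1 by +24°: θ ← 157° +24° = 181°
rotate link 1 by -22°: θ ← 181° -22° = 159°
rotate link 1 by +65°: θ ← 159° +65° = 224°
rotate link 1 by -89°: θ ← 224° -89° = 135°
rotate link 1 by +88°: θ ← 135° +88° = 223°
crank pin P = (r cos θ, r sin θ) = (-33.642270, -31.371925)
h = r sin θ − e = -31.371925 − 10 = -41.371925
x = r cos θ + √(L² − h²) = -33.642270 + 294.104342 = 260.462072

260.4621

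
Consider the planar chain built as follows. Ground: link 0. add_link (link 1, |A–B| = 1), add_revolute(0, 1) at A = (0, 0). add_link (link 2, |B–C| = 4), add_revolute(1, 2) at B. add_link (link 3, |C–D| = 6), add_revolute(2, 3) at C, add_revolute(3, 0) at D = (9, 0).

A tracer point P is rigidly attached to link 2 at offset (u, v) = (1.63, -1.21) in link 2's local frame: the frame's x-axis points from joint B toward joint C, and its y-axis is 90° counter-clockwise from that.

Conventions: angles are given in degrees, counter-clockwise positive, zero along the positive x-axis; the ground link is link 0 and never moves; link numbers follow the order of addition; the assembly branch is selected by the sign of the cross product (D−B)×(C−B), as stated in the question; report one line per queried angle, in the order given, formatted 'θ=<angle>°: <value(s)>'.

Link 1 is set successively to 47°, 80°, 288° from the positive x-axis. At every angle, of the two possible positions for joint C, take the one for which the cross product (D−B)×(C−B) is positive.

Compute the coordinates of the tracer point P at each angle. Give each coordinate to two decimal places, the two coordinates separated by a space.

A=(0,0), D=(9.00,0)
θ=47°: B = A + 1.00·(cos47°, sin47°) = (0.6820, 0.7314)
θ=47°: |BD| = 8.3501
θ=47°: circle(B,4.00) ∩ circle(D,6.00): a=2.9775, h=2.6711
θ=47°:   candidates: C₊=(3.8820,3.1314) cross=22.304; C₋=(3.4141,-2.1903) cross=-22.304
θ=47°:   branch + wants cross > 0 → take C=(3.8820,3.1314) (cross=22.304)
θ=47°: ex = (C−B)/|BC| = (0.8000,0.6000); ey = (-0.6000,0.8000)
θ=47°: P = B + 1.63·ex + -1.21·ey = (2.7120,0.7414)
θ=80°: B = A + 1.00·(cos80°, sin80°) = (0.1736, 0.9848)
θ=80°: |BD| = 8.8811
θ=80°: circle(B,4.00) ∩ circle(D,6.00): a=3.3146, h=2.2391
θ=80°:   candidates: C₊=(3.7161,2.8426) cross=19.886; C₋=(3.2195,-1.6080) cross=-19.886
θ=80°:   branch + wants cross > 0 → take C=(3.7161,2.8426) (cross=19.886)
θ=80°: ex = (C−B)/|BC| = (0.8856,0.4644); ey = (-0.4644,0.8856)
θ=80°: P = B + 1.63·ex + -1.21·ey = (2.1792,0.6703)
θ=288°: B = A + 1.00·(cos288°, sin288°) = (0.3090, -0.9511)
θ=288°: |BD| = 8.7429
θ=288°: circle(B,4.00) ∩ circle(D,6.00): a=3.2276, h=2.3627
θ=288°:   candidates: C₊=(3.2605,1.7487) cross=20.657; C₋=(3.7745,-2.9486) cross=-20.657
θ=288°:   branch + wants cross > 0 → take C=(3.2605,1.7487) (cross=20.657)
θ=288°: ex = (C−B)/|BC| = (0.7379,0.6749); ey = (-0.6749,0.7379)
θ=288°: P = B + 1.63·ex + -1.21·ey = (2.3284,-0.7437)

θ=47°: 2.71 0.74
θ=80°: 2.18 0.67
θ=288°: 2.33 -0.74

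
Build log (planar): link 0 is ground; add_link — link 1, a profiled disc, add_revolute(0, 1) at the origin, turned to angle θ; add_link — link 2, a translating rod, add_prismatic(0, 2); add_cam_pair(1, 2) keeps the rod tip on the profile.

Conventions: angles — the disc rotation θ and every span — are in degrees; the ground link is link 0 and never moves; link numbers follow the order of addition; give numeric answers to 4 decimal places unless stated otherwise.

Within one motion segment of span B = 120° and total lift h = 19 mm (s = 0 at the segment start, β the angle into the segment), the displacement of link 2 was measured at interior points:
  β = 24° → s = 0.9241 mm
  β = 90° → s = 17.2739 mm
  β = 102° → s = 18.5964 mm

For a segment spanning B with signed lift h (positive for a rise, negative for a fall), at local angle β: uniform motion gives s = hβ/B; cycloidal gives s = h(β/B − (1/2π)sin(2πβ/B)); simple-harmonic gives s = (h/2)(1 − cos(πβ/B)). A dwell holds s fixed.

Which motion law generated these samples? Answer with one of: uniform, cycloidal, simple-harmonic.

candidates at β/B = r: uniform s = h·r (linear in β); cycloidal s = h·(r − sin(2πr)/(2π)); simple-harmonic s = (h/2)(1 − cos(πr))
β=24°: printed 0.9241 | uniform 3.8000, cycloidal 0.9241, simple-harmonic 1.8143
β=90°: printed 17.2739 | uniform 14.2500, cycloidal 17.2739, simple-harmonic 16.2175
β=102°: printed 18.5964 | uniform 16.1500, cycloidal 18.5964, simple-harmonic 17.9646
only one law matches every sample → cycloidal

cycloidal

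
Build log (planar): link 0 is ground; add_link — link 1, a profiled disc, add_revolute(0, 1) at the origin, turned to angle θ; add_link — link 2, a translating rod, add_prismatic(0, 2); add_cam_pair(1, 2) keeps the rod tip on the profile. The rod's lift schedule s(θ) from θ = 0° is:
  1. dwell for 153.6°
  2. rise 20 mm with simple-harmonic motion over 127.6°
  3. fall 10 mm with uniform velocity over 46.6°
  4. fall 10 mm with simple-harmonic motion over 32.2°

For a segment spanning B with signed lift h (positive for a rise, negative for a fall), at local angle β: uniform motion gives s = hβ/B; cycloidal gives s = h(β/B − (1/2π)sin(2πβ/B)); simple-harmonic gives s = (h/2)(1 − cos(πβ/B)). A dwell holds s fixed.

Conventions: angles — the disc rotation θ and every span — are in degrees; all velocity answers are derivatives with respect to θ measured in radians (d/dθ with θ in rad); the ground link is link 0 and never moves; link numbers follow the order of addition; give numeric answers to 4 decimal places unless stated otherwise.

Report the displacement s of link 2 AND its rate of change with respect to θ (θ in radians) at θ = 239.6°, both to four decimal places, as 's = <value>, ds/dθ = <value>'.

seg 1 [0°–153.6°] dwell: s stays 0.0000
seg 2 [153.6°–281.2°] simple-harmonic, h=20: θ=239.6° here. β=86, B=127.6. 20/2·(1 − cos(π·0.6740)) = 15.1977 → s = 15.1977
velocity in seg [153.6°–281.2°] (simple-harmonic), θ in radians: β = 86° = 1.5010 rad, B = 127.6° = 2.2270 rad; ds/dθ = (πh/(2B)) sin(πβ/B) = (π·20/(2·2.2270)) sin(π·0.6740) = 12.051369 mm/rad

s = 15.1977, ds/dθ = 12.0514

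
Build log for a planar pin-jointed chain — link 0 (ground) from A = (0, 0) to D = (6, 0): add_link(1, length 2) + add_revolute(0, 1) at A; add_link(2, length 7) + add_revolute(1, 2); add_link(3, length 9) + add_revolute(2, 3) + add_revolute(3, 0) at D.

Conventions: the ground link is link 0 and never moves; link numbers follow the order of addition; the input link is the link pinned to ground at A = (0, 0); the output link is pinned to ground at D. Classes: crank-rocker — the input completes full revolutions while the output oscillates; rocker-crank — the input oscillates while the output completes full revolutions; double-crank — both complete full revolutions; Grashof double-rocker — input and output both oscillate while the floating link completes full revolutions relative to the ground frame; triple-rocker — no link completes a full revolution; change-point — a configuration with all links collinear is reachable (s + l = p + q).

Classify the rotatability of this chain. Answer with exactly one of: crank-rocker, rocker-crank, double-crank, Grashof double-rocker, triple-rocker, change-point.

lengths: ground=6, input=2, coupler=7, output=9
sorted: s=2 (shortest), l=9 (longest), p+q=13
s + l = 11 vs p + q = 13
s + l < p + q (Grashof) with shortest = input link → crank-rocker

crank-rocker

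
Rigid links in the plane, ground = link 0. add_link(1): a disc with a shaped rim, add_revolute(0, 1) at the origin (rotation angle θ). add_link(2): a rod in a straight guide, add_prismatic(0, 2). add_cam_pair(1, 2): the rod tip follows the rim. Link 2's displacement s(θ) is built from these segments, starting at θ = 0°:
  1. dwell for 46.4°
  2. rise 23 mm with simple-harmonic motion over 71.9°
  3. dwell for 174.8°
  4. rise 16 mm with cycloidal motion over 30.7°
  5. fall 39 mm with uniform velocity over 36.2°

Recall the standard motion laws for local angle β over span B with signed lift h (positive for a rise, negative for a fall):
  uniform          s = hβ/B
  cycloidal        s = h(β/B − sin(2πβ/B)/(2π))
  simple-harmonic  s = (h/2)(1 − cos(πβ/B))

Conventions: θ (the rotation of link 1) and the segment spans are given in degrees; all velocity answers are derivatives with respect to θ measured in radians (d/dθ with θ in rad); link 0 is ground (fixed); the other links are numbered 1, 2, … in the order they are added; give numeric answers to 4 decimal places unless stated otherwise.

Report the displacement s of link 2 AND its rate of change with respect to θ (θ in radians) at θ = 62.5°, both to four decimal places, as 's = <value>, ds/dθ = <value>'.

segment 1 (0° to 46.4°, dwell): s unchanged at 0.0000
θ = 62.5° falls in segment 2 (46.4° to 118.3°, simple-harmonic, h = 23): β = 62.5 − 46.4 = 16.1°, B = 71.9°; Δs = 23/2·(1 − cos(π·0.2239)) = 2.7301; s = 0.0000 + 2.7301 = 2.7301
velocity in seg [46.4°–118.3°] (simple-harmonic), θ in radians: β = 16.1° = 0.2810 rad, B = 71.9° = 1.2549 rad; ds/dθ = (πh/(2B)) sin(πβ/B) = (π·23/(2·1.2549)) sin(π·0.2239) = 18.623361 mm/rad

s = 2.7301, ds/dθ = 18.6234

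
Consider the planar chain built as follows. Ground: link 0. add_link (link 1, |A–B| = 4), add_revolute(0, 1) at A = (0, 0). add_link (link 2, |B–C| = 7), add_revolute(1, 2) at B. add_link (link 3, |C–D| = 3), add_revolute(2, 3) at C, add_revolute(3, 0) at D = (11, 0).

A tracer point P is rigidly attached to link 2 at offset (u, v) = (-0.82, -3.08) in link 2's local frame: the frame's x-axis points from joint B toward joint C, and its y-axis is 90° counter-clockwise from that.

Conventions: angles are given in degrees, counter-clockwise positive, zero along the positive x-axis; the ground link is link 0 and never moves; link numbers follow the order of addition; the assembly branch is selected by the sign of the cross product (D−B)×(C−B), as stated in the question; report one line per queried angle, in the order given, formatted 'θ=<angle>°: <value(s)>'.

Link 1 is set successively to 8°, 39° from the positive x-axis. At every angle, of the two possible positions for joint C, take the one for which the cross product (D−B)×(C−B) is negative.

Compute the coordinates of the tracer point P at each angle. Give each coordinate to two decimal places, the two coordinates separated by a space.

A=(0,0), D=(11.00,0)
θ=8°: B = A + 4.00·(cos8°, sin8°) = (3.9611, 0.5567)
θ=8°: |BD| = 7.0609
θ=8°: circle(B,7.00) ∩ circle(D,3.00): a=6.3630, h=2.9177
θ=8°:   candidates: C₊=(10.5343,2.9636) cross=20.601; C₋=(10.0742,-2.8536) cross=-20.601
θ=8°:   branch - wants cross < 0 → take C=(10.0742,-2.8536) (cross=-20.601)
θ=8°: ex = (C−B)/|BC| = (0.8733,-0.4872); ey = (0.4872,0.8733)
θ=8°: P = B + -0.82·ex + -3.08·ey = (1.7444,-1.7336)
θ=39°: B = A + 4.00·(cos39°, sin39°) = (3.1086, 2.5173)
θ=39°: |BD| = 8.2832
θ=39°: circle(B,7.00) ∩ circle(D,3.00): a=6.5561, h=2.4530
θ=39°:   candidates: C₊=(10.1001,2.8618) cross=20.319; C₋=(8.6091,-1.8121) cross=-20.319
θ=39°:   branch - wants cross < 0 → take C=(8.6091,-1.8121) (cross=-20.319)
θ=39°: ex = (C−B)/|BC| = (0.7858,-0.6185); ey = (0.6185,0.7858)
θ=39°: P = B + -0.82·ex + -3.08·ey = (0.5593,0.6042)

θ=8°: 1.74 -1.73
θ=39°: 0.56 0.60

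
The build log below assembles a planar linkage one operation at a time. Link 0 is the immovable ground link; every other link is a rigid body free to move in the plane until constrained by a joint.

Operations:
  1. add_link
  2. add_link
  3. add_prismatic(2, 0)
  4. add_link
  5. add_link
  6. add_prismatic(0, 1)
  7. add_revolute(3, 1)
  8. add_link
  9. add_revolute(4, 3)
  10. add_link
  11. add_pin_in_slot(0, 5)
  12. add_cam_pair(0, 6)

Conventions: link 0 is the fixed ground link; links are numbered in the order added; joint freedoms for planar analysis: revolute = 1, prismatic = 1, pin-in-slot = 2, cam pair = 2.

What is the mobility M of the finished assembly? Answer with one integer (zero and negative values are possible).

ground; <1,0,0>
#1 <2,0,0>
#2 <3,0,0>
P:2↔0 J1 <3,1,0>
#3 <4,1,0>
#4 <5,1,0>
P:0↔1 J1 <5,2,0>
R:3↔1 J1 <5,3,0>
#5 <6,3,0>
R:4↔3 J1 <6,4,0>
#6 <7,4,0>
PS:0↔5 J2 <7,4,1>
C:0↔6 J2 <7,4,2>
3×6 − 2×4 − 1×2 = 8

M = 8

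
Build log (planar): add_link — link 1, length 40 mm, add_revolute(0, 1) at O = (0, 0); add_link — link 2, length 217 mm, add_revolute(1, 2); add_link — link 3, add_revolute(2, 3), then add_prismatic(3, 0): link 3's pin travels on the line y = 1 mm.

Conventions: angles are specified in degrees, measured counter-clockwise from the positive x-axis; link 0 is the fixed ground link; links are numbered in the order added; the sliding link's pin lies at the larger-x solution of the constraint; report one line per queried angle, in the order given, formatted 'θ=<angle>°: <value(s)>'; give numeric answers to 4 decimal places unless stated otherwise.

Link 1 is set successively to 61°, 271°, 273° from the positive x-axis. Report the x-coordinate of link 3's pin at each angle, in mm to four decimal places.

geometry: r = 40 mm, L = 217 mm, e = 1 mm
θ=61°: crank pin P = (r cos θ, r sin θ) = (19.392385, 34.984788)
θ=61°: h = r sin θ − e = 34.984788 − 1 = 33.984788
θ=61°: x = r cos θ + √(L² − h²) = 19.392385 + 214.322267 = 233.714652
θ=271°: crank pin P = (r cos θ, r sin θ) = (0.698096, -39.993908)
θ=271°: h = r sin θ − e = -39.993908 − 1 = -40.993908
θ=271°: x = r cos θ + √(L² − h²) = 0.698096 + 213.092702 = 213.790798
θ=273°: crank pin P = (r cos θ, r sin θ) = (2.093438, -39.945181)
θ=273°: h = r sin θ − e = -39.945181 − 1 = -40.945181
θ=273°: x = r cos θ + √(L² − h²) = 2.093438 + 213.102070 = 215.195508

θ=61°: 233.7147
θ=271°: 213.7908
θ=273°: 215.1955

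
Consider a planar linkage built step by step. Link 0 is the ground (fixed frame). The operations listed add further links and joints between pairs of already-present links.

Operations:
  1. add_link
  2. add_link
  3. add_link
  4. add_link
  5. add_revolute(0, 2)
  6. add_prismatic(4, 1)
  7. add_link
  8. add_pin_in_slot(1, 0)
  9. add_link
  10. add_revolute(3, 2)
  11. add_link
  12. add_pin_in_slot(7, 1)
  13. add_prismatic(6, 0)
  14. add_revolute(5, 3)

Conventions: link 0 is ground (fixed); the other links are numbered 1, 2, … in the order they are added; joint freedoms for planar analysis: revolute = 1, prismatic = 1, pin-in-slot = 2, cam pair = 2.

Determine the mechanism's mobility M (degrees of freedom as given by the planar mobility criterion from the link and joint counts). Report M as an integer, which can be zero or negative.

(L,J1,J2)=(1,0,0); link0 fixed
link1: (2,0,0)
link2: (3,0,0)
link3: (4,0,0)
link4: (5,0,0)
R 0-2 [J1]: (5,1,0)
P 4-1 [J1]: (5,2,0)
link5: (6,2,0)
PS 1-0 [J2]: (6,2,1)
link6: (7,2,1)
R 3-2 [J1]: (7,3,1)
link7: (8,3,1)
PS 7-1 [J2]: (8,3,2)
P 6-0 [J1]: (8,4,2)
R 5-3 [J1]: (8,5,2)
Grübler: 3·7 − 2·5 − 2 = 9

M = 9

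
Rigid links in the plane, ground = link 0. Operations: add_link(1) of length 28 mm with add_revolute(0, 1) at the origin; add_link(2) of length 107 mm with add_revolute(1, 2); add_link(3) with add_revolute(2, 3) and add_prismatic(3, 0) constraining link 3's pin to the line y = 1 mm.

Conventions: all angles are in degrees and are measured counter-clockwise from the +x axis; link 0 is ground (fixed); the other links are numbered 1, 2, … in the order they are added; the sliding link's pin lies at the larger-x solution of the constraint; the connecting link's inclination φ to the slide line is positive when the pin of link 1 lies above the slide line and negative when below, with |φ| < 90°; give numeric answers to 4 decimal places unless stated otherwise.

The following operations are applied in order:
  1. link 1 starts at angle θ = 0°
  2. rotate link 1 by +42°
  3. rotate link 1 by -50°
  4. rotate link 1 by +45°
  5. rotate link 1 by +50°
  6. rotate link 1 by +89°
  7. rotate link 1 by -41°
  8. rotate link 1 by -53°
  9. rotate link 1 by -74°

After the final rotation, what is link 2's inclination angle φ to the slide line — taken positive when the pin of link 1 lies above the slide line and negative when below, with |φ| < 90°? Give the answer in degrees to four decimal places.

geometry: r = 28 mm, L = 107 mm, e = 1 mm; θ starts at 0°
rotate link 1 by +42°: θ ← 0° +42° = 42°
rotate link 1 by -50°: θ ← 42° -50° = -8°
rotate link 1 by +45°: θ ← -8° +45° = 37°
rotate link 1 by +50°: θ ← 37° +50° = 87°
rotate link 1 by +89°: θ ← 87° +89° = 176°
rotate link 1 by -41°: θ ← 176° -41° = 135°
rotate link 1 by -53°: θ ← 135° -53° = 82°
rotate link 1 by -74°: θ ← 82° -74° = 8°
h = r sin θ − e = 3.896847 − 1 = 2.896847
sin φ = h / L = 2.896847 / 107 = 0.02707333
φ = arcsin(0.02707333) = 1.551377°

1.5514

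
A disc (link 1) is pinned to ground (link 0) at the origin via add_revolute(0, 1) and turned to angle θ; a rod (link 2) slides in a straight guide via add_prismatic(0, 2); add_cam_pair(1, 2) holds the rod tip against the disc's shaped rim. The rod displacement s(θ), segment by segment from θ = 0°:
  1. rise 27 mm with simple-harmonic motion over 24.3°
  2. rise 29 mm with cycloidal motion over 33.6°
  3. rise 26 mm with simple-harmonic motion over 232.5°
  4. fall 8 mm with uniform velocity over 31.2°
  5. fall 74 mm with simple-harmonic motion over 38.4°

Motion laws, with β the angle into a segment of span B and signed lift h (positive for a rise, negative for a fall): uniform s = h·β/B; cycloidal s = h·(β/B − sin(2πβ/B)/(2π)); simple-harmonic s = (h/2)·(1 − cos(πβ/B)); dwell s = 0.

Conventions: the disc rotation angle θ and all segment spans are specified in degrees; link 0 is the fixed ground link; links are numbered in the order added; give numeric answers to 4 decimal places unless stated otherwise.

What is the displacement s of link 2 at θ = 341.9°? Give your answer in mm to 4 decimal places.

segment 1 (0° to 24.3°, simple-harmonic, h = 27) is passed completely: s = 0.0000 + (27) = 27.0000
segment 2 (24.3° to 57.9°, cycloidal, h = 29) is passed completely: s = 27.0000 + (29) = 56.0000
segment 3 (57.9° to 290.4°, simple-harmonic, h = 26) is passed completely: s = 56.0000 + (26) = 82.0000
segment 4 (290.4° to 321.6°, uniform, h = -8) is passed completely: s = 82.0000 + (-8) = 74.0000
θ = 341.9° falls in segment 5 (321.6° to 360°, simple-harmonic, h = -74): β = 341.9 − 321.6 = 20.3°, B = 38.4°; Δs = -74/2·(1 − cos(π·0.5286)) = -40.3253; s = 74.0000 − 40.3253 = 33.6747

33.6747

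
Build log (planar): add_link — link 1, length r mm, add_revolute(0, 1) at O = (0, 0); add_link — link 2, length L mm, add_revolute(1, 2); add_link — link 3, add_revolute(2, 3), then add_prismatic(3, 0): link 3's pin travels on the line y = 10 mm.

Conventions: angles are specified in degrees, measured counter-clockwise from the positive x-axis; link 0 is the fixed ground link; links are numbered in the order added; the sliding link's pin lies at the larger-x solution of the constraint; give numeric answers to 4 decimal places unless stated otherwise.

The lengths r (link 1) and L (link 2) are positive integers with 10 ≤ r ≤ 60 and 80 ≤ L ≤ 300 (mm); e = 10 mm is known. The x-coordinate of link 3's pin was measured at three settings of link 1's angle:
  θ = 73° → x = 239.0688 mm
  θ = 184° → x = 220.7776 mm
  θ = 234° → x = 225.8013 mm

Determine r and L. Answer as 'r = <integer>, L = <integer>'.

constraint per measurement: (x − r cos θ)² + (r sin θ − e)² = L²
subtracting the θ₁ and θ₂ equations cancels the r² and L² terms:
r = (x₁² − x₂²) / (2[(x₁cos θ₁ + e sin θ₁) − (x₂cos θ₂ + e sin θ₂)]) = 14.0000 → r = 14
L² = (x₁ − r cos θ₁)² + (r sin θ₁ − e)² = 55225.0111 → L = 235.0000 → L = 235
check at θ₃=234°: x = 225.8013 (printed 225.8013) ✓

r = 14, L = 235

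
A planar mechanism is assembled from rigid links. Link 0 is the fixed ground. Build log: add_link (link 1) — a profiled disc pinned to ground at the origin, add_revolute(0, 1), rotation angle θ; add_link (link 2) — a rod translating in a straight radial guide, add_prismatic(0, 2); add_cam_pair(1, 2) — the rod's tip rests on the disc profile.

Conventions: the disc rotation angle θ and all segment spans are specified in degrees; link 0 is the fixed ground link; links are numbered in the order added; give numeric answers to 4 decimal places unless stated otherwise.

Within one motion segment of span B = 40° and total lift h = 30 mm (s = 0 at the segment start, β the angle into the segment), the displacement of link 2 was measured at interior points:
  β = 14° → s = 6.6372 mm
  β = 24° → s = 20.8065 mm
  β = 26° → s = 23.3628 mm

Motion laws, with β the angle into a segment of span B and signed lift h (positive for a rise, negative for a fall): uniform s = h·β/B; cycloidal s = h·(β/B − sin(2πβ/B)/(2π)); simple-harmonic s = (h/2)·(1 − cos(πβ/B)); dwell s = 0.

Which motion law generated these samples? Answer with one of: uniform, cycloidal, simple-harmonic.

candidates at β/B = r: uniform s = h·r (linear in β); cycloidal s = h·(r − sin(2πr)/(2π)); simple-harmonic s = (h/2)(1 − cos(πr))
β=14°: printed 6.6372 | uniform 10.5000, cycloidal 6.6372, simple-harmonic 8.1901
β=24°: printed 20.8065 | uniform 18.0000, cycloidal 20.8065, simple-harmonic 19.6353
β=26°: printed 23.3628 | uniform 19.5000, cycloidal 23.3628, simple-harmonic 21.8099
only one law matches every sample → cycloidal

cycloidal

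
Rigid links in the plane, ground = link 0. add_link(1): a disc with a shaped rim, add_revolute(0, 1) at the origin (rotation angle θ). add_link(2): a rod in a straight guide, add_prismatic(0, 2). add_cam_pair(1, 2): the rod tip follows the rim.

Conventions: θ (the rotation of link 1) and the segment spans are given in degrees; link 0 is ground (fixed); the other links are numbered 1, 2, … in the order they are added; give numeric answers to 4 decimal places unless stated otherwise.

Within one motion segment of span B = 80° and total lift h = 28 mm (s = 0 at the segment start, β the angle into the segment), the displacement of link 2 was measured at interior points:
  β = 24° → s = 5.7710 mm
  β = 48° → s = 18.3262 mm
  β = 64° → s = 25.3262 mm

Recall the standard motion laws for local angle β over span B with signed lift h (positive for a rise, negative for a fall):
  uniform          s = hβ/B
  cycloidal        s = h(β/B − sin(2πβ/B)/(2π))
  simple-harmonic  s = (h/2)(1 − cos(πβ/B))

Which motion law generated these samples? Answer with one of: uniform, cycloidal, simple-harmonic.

candidates at β/B = r: uniform s = h·r (linear in β); cycloidal s = h·(r − sin(2πr)/(2π)); simple-harmonic s = (h/2)(1 − cos(πr))
β=24°: printed 5.7710 | uniform 8.4000, cycloidal 4.1618, simple-harmonic 5.7710
β=48°: printed 18.3262 | uniform 16.8000, cycloidal 19.4194, simple-harmonic 18.3262
β=64°: printed 25.3262 | uniform 22.4000, cycloidal 26.6382, simple-harmonic 25.3262
only one law matches every sample → simple-harmonic

simple-harmonic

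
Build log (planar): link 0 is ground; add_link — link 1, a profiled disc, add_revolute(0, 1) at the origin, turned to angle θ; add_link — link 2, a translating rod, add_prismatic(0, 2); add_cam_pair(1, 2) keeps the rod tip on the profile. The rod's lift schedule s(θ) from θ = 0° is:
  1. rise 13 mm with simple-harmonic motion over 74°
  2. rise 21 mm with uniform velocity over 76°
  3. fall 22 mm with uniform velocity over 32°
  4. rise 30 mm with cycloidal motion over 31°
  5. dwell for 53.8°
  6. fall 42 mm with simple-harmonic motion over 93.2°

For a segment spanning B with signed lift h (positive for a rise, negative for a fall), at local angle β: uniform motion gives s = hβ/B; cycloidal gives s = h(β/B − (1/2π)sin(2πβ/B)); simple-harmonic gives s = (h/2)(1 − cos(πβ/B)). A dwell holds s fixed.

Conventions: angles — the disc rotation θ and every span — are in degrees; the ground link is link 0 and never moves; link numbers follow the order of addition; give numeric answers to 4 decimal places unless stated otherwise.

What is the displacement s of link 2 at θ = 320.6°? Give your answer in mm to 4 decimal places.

seg 1 [0°–74°] simple-harmonic, h=13: full span → s += 13 → s = 13.0000
seg 2 [74°–150°] uniform, h=21: full span → s += 21 → s = 34.0000
seg 3 [150°–182°] uniform, h=-22: full span → s += -22 → s = 12.0000
seg 4 [182°–213°] cycloidal, h=30: full span → s += 30 → s = 42.0000
seg 5 [213°–266.8°] dwell: s stays 42.0000
seg 6 [266.8°–360°] simple-harmonic, h=-42: θ=320.6° here. β=53.8, B=93.2. -42/2·(1 − cos(π·0.5773)) = -26.0468 → s = 15.9532

15.9532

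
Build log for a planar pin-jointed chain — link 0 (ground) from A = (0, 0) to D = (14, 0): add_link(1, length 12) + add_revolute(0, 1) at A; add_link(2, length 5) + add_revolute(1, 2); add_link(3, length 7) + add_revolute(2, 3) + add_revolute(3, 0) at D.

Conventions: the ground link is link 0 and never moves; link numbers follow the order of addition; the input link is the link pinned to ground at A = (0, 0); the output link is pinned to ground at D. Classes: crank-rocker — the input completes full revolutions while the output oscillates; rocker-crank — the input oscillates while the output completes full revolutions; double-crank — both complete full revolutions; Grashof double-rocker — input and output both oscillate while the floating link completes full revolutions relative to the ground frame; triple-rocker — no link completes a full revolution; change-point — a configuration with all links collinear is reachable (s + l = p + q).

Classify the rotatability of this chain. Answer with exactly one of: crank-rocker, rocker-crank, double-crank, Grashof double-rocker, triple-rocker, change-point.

lengths: ground=14, input=12, coupler=5, output=7
sorted: s=5 (shortest), l=14 (longest), p+q=19
s + l = 19 vs p + q = 19
s + l = p + q → change-point (collinear configuration reachable)

change-point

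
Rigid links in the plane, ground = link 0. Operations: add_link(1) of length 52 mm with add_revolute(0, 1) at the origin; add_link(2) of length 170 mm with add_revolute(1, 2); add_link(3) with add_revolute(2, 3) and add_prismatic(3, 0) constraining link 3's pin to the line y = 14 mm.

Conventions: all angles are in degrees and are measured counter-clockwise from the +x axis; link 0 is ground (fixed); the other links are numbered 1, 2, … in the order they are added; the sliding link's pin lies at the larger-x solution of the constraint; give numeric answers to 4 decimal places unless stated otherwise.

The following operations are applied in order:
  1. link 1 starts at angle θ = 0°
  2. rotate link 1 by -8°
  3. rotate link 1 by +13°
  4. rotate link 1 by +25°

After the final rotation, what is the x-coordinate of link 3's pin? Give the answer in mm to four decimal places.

geometry: r = 52 mm, L = 170 mm, e = 14 mm; θ starts at 0°
rotate link 1 by -8°: θ ← 0° -8° = -8°
rotate link 1 by +13°: θ ← -8° +13° = 5°
rotate link 1 by +25°: θ ← 5° +25° = 30°
crank pin P = (r cos θ, r sin θ) = (45.033321, 26.000000)
h = r sin θ − e = 26.000000 − 14 = 12.000000
x = r cos θ + √(L² − h²) = 45.033321 + 169.575942 = 214.609263

214.6093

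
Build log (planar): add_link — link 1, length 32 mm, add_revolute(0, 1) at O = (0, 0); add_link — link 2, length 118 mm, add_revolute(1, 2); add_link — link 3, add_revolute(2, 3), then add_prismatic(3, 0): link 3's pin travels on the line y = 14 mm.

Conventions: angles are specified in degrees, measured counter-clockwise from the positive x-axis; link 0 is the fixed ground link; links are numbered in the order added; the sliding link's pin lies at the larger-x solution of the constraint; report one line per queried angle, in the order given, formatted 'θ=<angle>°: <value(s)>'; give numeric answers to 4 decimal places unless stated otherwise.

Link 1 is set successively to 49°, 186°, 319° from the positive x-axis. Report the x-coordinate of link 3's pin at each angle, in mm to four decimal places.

geometry: r = 32 mm, L = 118 mm, e = 14 mm
θ=49°: crank pin P = (r cos θ, r sin θ) = (20.993889, 24.150707)
θ=49°: h = r sin θ − e = 24.150707 − 14 = 10.150707
θ=49°: x = r cos θ + √(L² − h²) = 20.993889 + 117.562593 = 138.556481
θ=186°: crank pin P = (r cos θ, r sin θ) = (-31.824701, -3.344911)
θ=186°: h = r sin θ − e = -3.344911 − 14 = -17.344911
θ=186°: x = r cos θ + √(L² − h²) = -31.824701 + 116.718268 = 84.893567
θ=319°: crank pin P = (r cos θ, r sin θ) = (24.150707, -20.993889)
θ=319°: h = r sin θ − e = -20.993889 − 14 = -34.993889
θ=319°: x = r cos θ + √(L² − h²) = 24.150707 + 112.691738 = 136.842444

θ=49°: 138.5565
θ=186°: 84.8936
θ=319°: 136.8424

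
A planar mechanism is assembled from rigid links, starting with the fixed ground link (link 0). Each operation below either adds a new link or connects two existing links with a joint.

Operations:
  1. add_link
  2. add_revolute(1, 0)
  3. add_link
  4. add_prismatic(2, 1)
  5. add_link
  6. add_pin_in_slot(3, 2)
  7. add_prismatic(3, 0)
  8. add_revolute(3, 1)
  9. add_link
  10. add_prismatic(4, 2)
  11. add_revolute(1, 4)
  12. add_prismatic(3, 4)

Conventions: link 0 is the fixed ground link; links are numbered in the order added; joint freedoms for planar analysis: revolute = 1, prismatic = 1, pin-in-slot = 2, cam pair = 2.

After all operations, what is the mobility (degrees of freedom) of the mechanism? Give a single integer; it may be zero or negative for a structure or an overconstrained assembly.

L=1 J1=0 J2=0
add link → L=2 J1=0 J2=0
R@1,0 dof=1 J1 → L=2 J1=1 J2=0
add link → L=3 J1=1 J2=0
P@2,1 dof=1 J1 → L=3 J1=2 J2=0
add link → L=4 J1=2 J2=0
PS@3,2 dof=2 J2 → L=4 J1=2 J2=1
P@3,0 dof=1 J1 → L=4 J1=3 J2=1
R@3,1 dof=1 J1 → L=4 J1=4 J2=1
add link → L=5 J1=4 J2=1
P@4,2 dof=1 J1 → L=5 J1=5 J2=1
R@1,4 dof=1 J1 → L=5 J1=6 J2=1
P@3,4 dof=1 J1 → L=5 J1=7 J2=1
M=3(L−1)−2J1−J2=3·4−2·7−1=-3

M = -3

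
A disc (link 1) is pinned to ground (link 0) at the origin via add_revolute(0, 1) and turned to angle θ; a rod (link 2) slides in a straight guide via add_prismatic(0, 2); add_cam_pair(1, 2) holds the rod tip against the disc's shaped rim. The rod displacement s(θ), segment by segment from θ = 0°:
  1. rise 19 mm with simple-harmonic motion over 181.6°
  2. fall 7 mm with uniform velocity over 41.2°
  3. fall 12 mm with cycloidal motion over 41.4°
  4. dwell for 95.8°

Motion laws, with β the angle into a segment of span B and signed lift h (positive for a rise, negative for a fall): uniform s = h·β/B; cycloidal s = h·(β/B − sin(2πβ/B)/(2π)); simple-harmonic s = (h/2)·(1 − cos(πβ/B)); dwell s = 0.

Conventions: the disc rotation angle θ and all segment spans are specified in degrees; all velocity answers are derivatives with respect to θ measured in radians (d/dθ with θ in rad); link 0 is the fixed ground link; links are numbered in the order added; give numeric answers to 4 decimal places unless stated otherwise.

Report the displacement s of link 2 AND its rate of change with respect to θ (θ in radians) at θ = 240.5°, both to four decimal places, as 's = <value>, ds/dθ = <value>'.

segment 1 (0° to 181.6°, simple-harmonic, h = 19) is passed completely: s = 0.0000 + (19) = 19.0000
segment 2 (181.6° to 222.8°, uniform, h = -7) is passed completely: s = 19.0000 + (-7) = 12.0000
θ = 240.5° falls in segment 3 (222.8° to 264.2°, cycloidal, h = -12): β = 240.5 − 222.8 = 17.7°, B = 41.4°; Δs = -12·(0.4275 − sin(2π·0.4275)/(2π)) = -4.2906; s = 12.0000 − 4.2906 = 7.7094
velocity in seg [222.8°–264.2°] (cycloidal), θ in radians: β = 17.7° = 0.3089 rad, B = 41.4° = 0.7226 rad; ds/dθ = (h/B)(1 − cos(2πβ/B)) = ((-12)/0.7226)(1 − cos(2π·0.4275)) = -31.523103 mm/rad

s = 7.7094, ds/dθ = -31.5231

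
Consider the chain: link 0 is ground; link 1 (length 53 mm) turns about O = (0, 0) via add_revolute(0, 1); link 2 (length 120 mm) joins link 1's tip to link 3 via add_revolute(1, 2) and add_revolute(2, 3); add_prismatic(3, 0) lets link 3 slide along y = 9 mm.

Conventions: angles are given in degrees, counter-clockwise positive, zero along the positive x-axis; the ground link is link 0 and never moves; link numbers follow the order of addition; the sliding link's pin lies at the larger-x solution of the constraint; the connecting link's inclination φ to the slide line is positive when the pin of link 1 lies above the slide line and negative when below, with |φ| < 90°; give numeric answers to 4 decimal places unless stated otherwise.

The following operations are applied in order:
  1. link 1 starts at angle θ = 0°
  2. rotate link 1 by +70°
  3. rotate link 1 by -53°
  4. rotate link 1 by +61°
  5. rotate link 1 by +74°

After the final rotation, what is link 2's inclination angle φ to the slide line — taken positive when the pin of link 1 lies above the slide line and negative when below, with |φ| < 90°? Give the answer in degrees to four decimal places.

geometry: r = 53 mm, L = 120 mm, e = 9 mm; θ starts at 0°
rotate link 1 by +70°: θ ← 0° +70° = 70°
rotate link 1 by -53°: θ ← 70° -53° = 17°
rotate link 1 by +61°: θ ← 17° +61° = 78°
rotate link 1 by +74°: θ ← 78° +74° = 152°
h = r sin θ − e = 24.881993 − 9 = 15.881993
sin φ = h / L = 15.881993 / 120 = 0.13234994
φ = arcsin(0.13234994) = 7.605408°

7.6054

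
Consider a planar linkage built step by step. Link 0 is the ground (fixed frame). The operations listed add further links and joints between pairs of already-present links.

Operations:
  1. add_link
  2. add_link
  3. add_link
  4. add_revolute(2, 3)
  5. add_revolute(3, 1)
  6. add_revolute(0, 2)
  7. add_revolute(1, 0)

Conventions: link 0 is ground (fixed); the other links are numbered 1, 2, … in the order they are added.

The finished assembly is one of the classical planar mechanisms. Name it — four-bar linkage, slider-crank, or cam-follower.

links: 4 (incl. ground); joints: 4 revolute, 0 prismatic, 0 higher (cam) pair, forming one closed loop
4 links in a single 4R loop → four-bar linkage

four-bar linkage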